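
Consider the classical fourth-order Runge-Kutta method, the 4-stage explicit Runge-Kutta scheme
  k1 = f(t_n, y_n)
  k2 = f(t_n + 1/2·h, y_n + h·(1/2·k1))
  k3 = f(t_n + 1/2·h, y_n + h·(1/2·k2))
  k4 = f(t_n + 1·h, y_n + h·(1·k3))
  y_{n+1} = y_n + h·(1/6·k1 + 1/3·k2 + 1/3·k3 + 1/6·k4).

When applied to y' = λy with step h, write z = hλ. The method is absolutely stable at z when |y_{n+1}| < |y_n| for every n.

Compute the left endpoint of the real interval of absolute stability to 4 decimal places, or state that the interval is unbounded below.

z* = -2.7853.

Test eqn y'=λy, z=hλ:
  order 4, 4-stage ⇒ R(z)=1+z+z^2/2+z^3/6+z^4/24
  (e.g. R(-1.73)=0.27672, |R|=0.27672)

Find x<0 with |R(x)|<1.
x=-1.73: |R|=0.2767
|R(-2.81)|=1.0379 |R(-1.32)|=0.2944 |R(-0.62)|=0.5386
Bisect:
  x_lo=-3.3153 |R|=2.1408  x_hi=-0.2528 |R|=0.7766
  mid=-1.78408 |R|=0.28308 →hi
  mid=-2.54970 |R|=0.69914 →hi
  mid=-2.93251 |R|=1.24561 →lo
  mid=-2.74111 |R|=0.93540 →hi
  mid=-2.83681 |R|=1.08049 →lo
  mid=-2.78896 |R|=1.00554 →lo
  mid=-2.76503 |R|=0.96988 →hi
  ...
  [-2.78541,-2.78522] ⇒ x*=-2.7853
So |R|<1 on (-2.7853, 0).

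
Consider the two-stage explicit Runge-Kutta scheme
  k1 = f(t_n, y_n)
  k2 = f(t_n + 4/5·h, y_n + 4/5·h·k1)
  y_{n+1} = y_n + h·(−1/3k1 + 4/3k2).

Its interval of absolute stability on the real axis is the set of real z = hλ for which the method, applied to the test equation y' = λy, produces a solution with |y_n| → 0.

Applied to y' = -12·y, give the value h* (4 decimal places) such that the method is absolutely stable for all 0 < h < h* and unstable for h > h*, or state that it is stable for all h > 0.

Test eqn y'=λy, z=hλ:
  k1=λy_n ⇒ h·k1=z·y_n;  k2=λ(1+4/5z)y_n ⇒ h·k2=z(1+4/5z)y_n
  y_{n+1}/y_n = 1 − 1/3z + 4/3z(1+4/5z) = 1 + z + 16/15z²
  so R(z) = 1 + z + 16/15z².

Find x<0 with |R(x)|<1.
x=-0.41: |R|=0.7693
R=1: x+16/15x²=0 ⇒ x=−15/16=-0.9375; min R=1−1/(4·16/15)=0.7656>−1
Confirm numerically:
  x=-0.635: |R|=0.79511 <1
  x=-0.589: |R|=0.78105 <1
  x=-0.441: |R|=0.76645 <1
  x=-0.377: |R|=0.77460 <1
  x=-1.400: |R|=1.69067 >1
  x=-1.215: |R|=1.35964 >1
So |R|<1 on (-0.9375, 0).

(-0.9375,0); λ=-12 ⇒ h* = (15/16)/12 = 0.0781.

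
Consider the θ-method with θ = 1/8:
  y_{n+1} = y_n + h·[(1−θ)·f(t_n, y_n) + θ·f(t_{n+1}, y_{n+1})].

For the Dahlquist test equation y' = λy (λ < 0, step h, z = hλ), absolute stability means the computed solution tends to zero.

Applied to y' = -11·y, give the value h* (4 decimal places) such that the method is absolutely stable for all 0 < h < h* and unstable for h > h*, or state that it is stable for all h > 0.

(-2.6667,0); λ=-11 ⇒ h* = (8/3)/11 = 0.2424.

Set f=λy, z=hλ:
  y_{n+1} = y_n + z·[7/8·y_n + 1/8·y_{n+1}] ⇒ (1 − 1/8z)y_{n+1} = (1 + 7/8z)y_n
  so R(z) = (1 + 7/8z)/(1 − 1/8z).

Need |R(x)|<1, x<0.
x=-0.37: |R|=0.6464
R=−1: 1+7/8x = −1+1/8x ⇒ -3/4x=2 ⇒ x=2/(-3/4)=-2.6667
Confirm numerically:
  x=-2.134: |R|=0.68463 <1
  x=-1.142: |R|=0.00066 <1
  x=-1.094: |R|=0.03761 <1
  x=-2.994: |R|=1.17864 >1
  x=-2.864: |R|=1.10898 >1
So |R|<1 on (-2.6667, 0).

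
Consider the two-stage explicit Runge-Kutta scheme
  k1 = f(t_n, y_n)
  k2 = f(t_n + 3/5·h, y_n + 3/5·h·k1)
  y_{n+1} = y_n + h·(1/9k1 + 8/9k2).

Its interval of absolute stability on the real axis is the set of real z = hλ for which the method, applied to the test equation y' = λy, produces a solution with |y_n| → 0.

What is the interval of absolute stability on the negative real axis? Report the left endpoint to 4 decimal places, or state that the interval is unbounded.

z∈(-1.8750,0).

Set f=λy, z=hλ:
  k1=λy_n ⇒ h·k1=z·y_n;  k2=λ(1+3/5z)y_n ⇒ h·k2=z(1+3/5z)y_n
  y_{n+1}/y_n = 1 + 1/9z + 8/9z(1+3/5z) = 1 + z + 8/15z²
  Hence R(z) = 1 + z + 8/15z².

Find x<0 with |R(x)|<1.
x=-0.32: |R|=0.7346
R=1: x+8/15x²=0 ⇒ x=−15/8=-1.8750; min R=1−1/(4·8/15)=0.5312>−1
Confirm numerically:
  x=-1.800: |R|=0.92800 <1
  x=-1.041: |R|=0.53696 <1
  x=-1.000: |R|=0.53333 <1
  x=-2.458: |R|=1.76427 >1
  x=-2.154: |R|=1.32052 >1
So |R|<1 on (-1.8750, 0).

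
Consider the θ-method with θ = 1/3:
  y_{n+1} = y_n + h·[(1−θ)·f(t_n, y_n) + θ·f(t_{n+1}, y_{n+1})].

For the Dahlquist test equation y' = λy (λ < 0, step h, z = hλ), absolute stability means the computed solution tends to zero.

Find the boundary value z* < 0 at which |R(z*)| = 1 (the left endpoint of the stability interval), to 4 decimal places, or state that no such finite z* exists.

Set f=λy, z=hλ:
  y_{n+1} = y_n + z·[2/3·y_n + 1/3·y_{n+1}] ⇒ (1 − 1/3z)y_{n+1} = (1 + 2/3z)y_n
  so R(z) = (1 + 2/3z)/(1 − 1/3z).

Need |R(x)|<1, x<0.
x=-0.95: |R|=0.2785
R=−1: 1+2/3x = −1+1/3x ⇒ -1/3x=2 ⇒ x=2/(-1/3)=-6.0000
Confirm numerically:
  x=-4.510: |R|=0.80160 <1
  x=-4.470: |R|=0.79518 <1
  x=-3.963: |R|=0.70745 <1
  x=-6.547: |R|=1.05730 >1
  x=-6.367: |R|=1.03918 >1
So |R|<1 on (-6.0000, 0).

z* = -6.0000.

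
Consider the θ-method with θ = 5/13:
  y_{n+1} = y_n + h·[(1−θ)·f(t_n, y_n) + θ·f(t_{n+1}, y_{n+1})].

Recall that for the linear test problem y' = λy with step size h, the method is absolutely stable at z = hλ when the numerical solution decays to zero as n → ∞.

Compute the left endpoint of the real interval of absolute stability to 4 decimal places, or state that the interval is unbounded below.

Test eqn y'=λy, z=hλ:
  y_{n+1} = y_n + z·[8/13·y_n + 5/13·y_{n+1}] ⇒ (1 − 5/13z)y_{n+1} = (1 + 8/13z)y_n
  Hence R(z) = (1 + 8/13z)/(1 − 5/13z).

Solve |R(x)|<1 on ℝ⁻.
x=-0.61: |R|=0.5059
R=−1: 1+8/13x = −1+5/13x ⇒ -3/13x=2 ⇒ x=2/(-3/13)=-8.6667
Confirm numerically:
  x=-5.938: |R|=0.80825 <1
  x=-5.551: |R|=0.77065 <1
  x=-3.859: |R|=0.55340 <1
  x=-9.206: |R|=1.02741 >1
  x=-9.171: |R|=1.02571 >1
  x=-8.804: |R|=1.00723 >1
Stable set (-8.6667, 0).

z* = -8.6667.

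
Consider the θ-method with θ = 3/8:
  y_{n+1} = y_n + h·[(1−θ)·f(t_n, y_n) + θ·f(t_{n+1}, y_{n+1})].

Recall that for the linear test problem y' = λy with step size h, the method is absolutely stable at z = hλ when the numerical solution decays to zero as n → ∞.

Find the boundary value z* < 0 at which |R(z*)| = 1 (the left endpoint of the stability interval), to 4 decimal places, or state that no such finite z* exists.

left endpoint -8.0000.

Set f=λy, z=hλ:
  y_{n+1} = y_n + z·[5/8·y_n + 3/8·y_{n+1}] ⇒ (1 − 3/8z)y_{n+1} = (1 + 5/8z)y_n
  ⇒ R(z) = (1 + 5/8z)/(1 − 3/8z).

Find x<0 with |R(x)|<1.
x=-1.32: |R|=0.1171
R=−1: 1+5/8x = −1+3/8x ⇒ -1/4x=2 ⇒ x=2/(-1/4)=-8.0000
Confirm numerically:
  x=-6.770: |R|=0.91310 <1
  x=-5.411: |R|=0.78632 <1
  x=-4.851: |R|=0.72075 <1
  x=-8.525: |R|=1.03127 >1
  x=-8.521: |R|=1.03105 >1
Stable set (-8.0000, 0).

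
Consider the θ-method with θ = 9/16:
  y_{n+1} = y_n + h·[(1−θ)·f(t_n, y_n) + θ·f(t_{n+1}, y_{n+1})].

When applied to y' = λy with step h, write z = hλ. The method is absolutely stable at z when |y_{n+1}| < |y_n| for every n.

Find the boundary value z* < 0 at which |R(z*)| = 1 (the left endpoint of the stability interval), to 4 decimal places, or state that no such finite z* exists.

Set f=λy, z=hλ:
  y_{n+1} = y_n + z·[7/16·y_n + 9/16·y_{n+1}] ⇒ (1 − 9/16z)y_{n+1} = (1 + 7/16z)y_n
  R(z) = (1 + 7/16z)/(1 − 9/16z).

Solve |R(x)|<1 on ℝ⁻.
x=-0.74: |R|=0.4775
x=-2: |R|=0.0588
x=-10: |R|=0.5094
x=-100: |R|=0.7467
θ=9/16≥1/2 ⇒ |1+7/16x|<|1−9/16x| ∀x<0 ⇒ stable on all of ℝ⁻.

(−∞, 0) — no finite endpoint.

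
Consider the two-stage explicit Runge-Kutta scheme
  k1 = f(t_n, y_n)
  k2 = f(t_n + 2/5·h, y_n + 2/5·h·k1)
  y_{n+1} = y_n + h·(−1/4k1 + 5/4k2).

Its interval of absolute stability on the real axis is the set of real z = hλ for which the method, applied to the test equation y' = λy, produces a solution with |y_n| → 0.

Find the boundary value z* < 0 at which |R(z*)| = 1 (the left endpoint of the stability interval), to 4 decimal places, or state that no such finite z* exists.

left endpoint -2.0000.

Set f=λy, z=hλ:
  k1=λy_n ⇒ h·k1=z·y_n;  k2=λ(1+2/5z)y_n ⇒ h·k2=z(1+2/5z)y_n
  y_{n+1}/y_n = 1 − 1/4z + 5/4z(1+2/5z) = 1 + z + 1/2z²
  Hence R(z) = 1 + z + 1/2z².

Find x<0 with |R(x)|<1.
x=-0.55: |R|=0.6013
R=1: x+1/2x²=0 ⇒ x=−2=-2.0000; min R=1−1/(4·1/2)=0.5000>−1
Confirm numerically:
  x=-1.916: |R|=0.91953 <1
  x=-1.314: |R|=0.54930 <1
  x=-1.118: |R|=0.50696 <1
  x=-1.043: |R|=0.50092 <1
  x=-2.316: |R|=1.36593 >1
  x=-2.181: |R|=1.19738 >1
  x=-2.168: |R|=1.18211 >1
So |R|<1 on (-2.0000, 0).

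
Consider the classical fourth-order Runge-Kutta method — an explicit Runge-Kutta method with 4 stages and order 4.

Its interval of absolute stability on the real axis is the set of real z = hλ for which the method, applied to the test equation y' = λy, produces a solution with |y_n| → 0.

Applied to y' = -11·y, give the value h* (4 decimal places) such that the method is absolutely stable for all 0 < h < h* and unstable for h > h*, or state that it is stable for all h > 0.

(-2.7853,0); λ=-11 ⇒ h* = 0.2532.

Test eqn y'=λy, z=hλ:
  order 4, 4-stage ⇒ R(z)=1+z+z^2/2+z^3/6+z^4/24
  (e.g. R(-1.31)=0.29608, |R|=0.29608)

Find x<0 with |R(x)|<1.
x=-1.31: |R|=0.2961
|R(-3.14)|=1.6804 |R(-2.14)|=0.3903 |R(-1.26)|=0.3054
Bisect:
  x_lo=-3.2029 |R|=1.8352  x_hi=-0.2476 |R|=0.7807
  mid=-1.72528 |R|=0.27628 →hi
  mid=-2.46411 |R|=0.61433 →hi
  mid=-2.83352 |R|=1.07519 →lo
  mid=-2.64882 |R|=0.81299 →hi
  mid=-2.74117 |R|=0.93549 →hi
  mid=-2.78735 |R|=1.00310 →lo
  mid=-2.76426 |R|=0.96875 →hi
  mid=-2.77580 |R|=0.98579 →hi
  mid=-2.78158 |R|=0.99441 →hi
  ...
  [-2.78536,-2.78518] ⇒ x*=-2.7853
Interval (-2.7853, 0).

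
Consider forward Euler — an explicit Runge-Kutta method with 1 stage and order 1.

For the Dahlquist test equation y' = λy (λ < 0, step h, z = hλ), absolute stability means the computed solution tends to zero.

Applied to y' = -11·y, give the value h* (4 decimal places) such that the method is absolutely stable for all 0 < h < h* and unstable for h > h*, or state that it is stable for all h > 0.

With y'=λy (z=hλ):
  order 1, 1-stage ⇒ R(z)=1+z
  (e.g. R(-0.41)=0.59000, |R|=0.59000)

Need |R(x)|<1, x<0.
x=-0.41: |R|=0.5900
|R(-2.33)|=1.3300 |R(-1.87)|=0.8700 |R(-0.89)|=0.1100
Bisect:
  x_lo=-2.4990 |R|=1.4990  x_hi=-0.1127 |R|=0.8873
  mid=-1.30585 |R|=0.30585 →hi
  mid=-1.90243 |R|=0.90243 →hi
  mid=-2.20072 |R|=1.20072 →lo
  mid=-2.05157 |R|=1.05157 →lo
  mid=-1.97700 |R|=0.97700 →hi
  mid=-2.01429 |R|=1.01429 →lo
  mid=-1.99564 |R|=0.99564 →hi
  mid=-2.00497 |R|=1.00497 →lo
  mid=-2.00031 |R|=1.00031 →lo
  mid=-1.99798 |R|=0.99798 →hi
  ...
  [-2.00001,-1.99987] ⇒ x*=-2.0000
Stable set (-2.0000, 0).

(-2.0000,0); λ=-11 ⇒ h* = 0.1818.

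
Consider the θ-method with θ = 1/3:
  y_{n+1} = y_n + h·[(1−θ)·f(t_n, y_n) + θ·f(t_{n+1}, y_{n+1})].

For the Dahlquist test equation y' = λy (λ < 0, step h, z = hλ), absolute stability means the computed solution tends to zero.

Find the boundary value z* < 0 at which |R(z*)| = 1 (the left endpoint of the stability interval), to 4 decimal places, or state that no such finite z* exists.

Test eqn y'=λy, z=hλ:
  y_{n+1} = y_n + z·[2/3·y_n + 1/3·y_{n+1}] ⇒ (1 − 1/3z)y_{n+1} = (1 + 2/3z)y_n
  Hence R(z) = (1 + 2/3z)/(1 − 1/3z).

Find x<0 with |R(x)|<1.
x=-0.33: |R|=0.7027
R=−1: 1+2/3x = −1+1/3x ⇒ -1/3x=2 ⇒ x=2/(-1/3)=-6.0000
Confirm numerically:
  x=-4.869: |R|=0.85627 <1
  x=-4.251: |R|=0.75879 <1
  x=-2.852: |R|=0.46206 <1
  x=-6.564: |R|=1.05897 >1
  x=-6.532: |R|=1.05581 >1
  x=-6.081: |R|=1.00892 >1
So |R|<1 on (-6.0000, 0).

left endpoint -6.0000.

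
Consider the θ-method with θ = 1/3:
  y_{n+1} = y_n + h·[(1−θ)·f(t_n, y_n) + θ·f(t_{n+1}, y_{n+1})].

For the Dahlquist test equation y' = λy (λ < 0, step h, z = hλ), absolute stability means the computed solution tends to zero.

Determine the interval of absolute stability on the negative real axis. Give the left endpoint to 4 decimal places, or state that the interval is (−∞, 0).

Test eqn y'=λy, z=hλ:
  y_{n+1} = y_n + z·[2/3·y_n + 1/3·y_{n+1}] ⇒ (1 − 1/3z)y_{n+1} = (1 + 2/3z)y_n
  Hence R(z) = (1 + 2/3z)/(1 − 1/3z).

Find x<0 with |R(x)|<1.
x=-1.18: |R|=0.1531
R=−1: 1+2/3x = −1+1/3x ⇒ -1/3x=2 ⇒ x=2/(-1/3)=-6.0000
Confirm numerically:
  x=-4.397: |R|=0.78329 <1
  x=-4.391: |R|=0.78230 <1
  x=-4.008: |R|=0.71575 <1
  x=-2.761: |R|=0.43777 <1
  x=-6.498: |R|=1.05243 >1
  x=-6.155: |R|=1.01693 >1
Interval (-6.0000, 0).

z∈(-6.0000,0).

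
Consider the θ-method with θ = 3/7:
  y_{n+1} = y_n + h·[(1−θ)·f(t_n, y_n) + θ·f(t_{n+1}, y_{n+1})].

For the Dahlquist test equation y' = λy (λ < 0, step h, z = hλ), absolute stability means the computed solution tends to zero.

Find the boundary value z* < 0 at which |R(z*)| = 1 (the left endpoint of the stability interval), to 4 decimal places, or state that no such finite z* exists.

Set f=λy, z=hλ:
  y_{n+1} = y_n + z·[4/7·y_n + 3/7·y_{n+1}] ⇒ (1 − 3/7z)y_{n+1} = (1 + 4/7z)y_n
  so R(z) = (1 + 4/7z)/(1 − 3/7z).

Boundary: |R(x)|=1, x<0.
x=-1.32: |R|=0.1569
R=−1: 1+4/7x = −1+3/7x ⇒ -1/7x=2 ⇒ x=2/(-1/7)=-14.0000
Confirm numerically:
  x=-13.851: |R|=0.99693 <1
  x=-11.598: |R|=0.94253 <1
  x=-11.118: |R|=0.92858 <1
  x=-8.239: |R|=0.81836 <1
  x=-14.462: |R|=1.00917 >1
  x=-14.410: |R|=1.00816 >1
  x=-14.334: |R|=1.00668 >1
Interval (-14.0000, 0).

left endpoint -14.0000.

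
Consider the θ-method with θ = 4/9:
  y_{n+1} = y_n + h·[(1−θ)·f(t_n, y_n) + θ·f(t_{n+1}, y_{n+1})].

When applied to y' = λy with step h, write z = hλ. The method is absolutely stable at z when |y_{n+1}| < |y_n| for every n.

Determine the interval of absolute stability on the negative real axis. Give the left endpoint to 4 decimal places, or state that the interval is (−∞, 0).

(-18.0000, 0).

Set f=λy, z=hλ:
  y_{n+1} = y_n + z·[5/9·y_n + 4/9·y_{n+1}] ⇒ (1 − 4/9z)y_{n+1} = (1 + 5/9z)y_n
  so R(z) = (1 + 5/9z)/(1 − 4/9z).

Find x<0 with |R(x)|<1.
x=-0.76: |R|=0.4319
R=−1: 1+5/9x = −1+4/9x ⇒ -1/9x=2 ⇒ x=2/(-1/9)=-18.0000
Confirm numerically:
  x=-16.100: |R|=0.97411 <1
  x=-15.427: |R|=0.96361 <1
  x=-14.311: |R|=0.94431 <1
  x=-7.683: |R|=0.74034 <1
  x=-18.273: |R|=1.00333 >1
  x=-18.261: |R|=1.00318 >1
Interval (-18.0000, 0).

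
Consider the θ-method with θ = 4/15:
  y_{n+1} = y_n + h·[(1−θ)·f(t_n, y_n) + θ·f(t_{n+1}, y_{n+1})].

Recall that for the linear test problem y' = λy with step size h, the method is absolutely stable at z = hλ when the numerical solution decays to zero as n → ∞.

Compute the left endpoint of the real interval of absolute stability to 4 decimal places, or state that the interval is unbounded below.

With y'=λy (z=hλ):
  y_{n+1} = y_n + z·[11/15·y_n + 4/15·y_{n+1}] ⇒ (1 − 4/15z)y_{n+1} = (1 + 11/15z)y_n
  Hence R(z) = (1 + 11/15z)/(1 − 4/15z).

Boundary: |R(x)|=1, x<0.
x=-1.49: |R|=0.0663
R=−1: 1+11/15x = −1+4/15x ⇒ -7/15x=2 ⇒ x=2/(-7/15)=-4.2857
Confirm numerically:
  x=-3.840: |R|=0.89723 <1
  x=-3.725: |R|=0.86873 <1
  x=-3.049: |R|=0.68168 <1
  x=-4.770: |R|=1.09947 >1
  x=-4.585: |R|=1.06284 >1
Interval (-4.2857, 0).

z* = -4.2857.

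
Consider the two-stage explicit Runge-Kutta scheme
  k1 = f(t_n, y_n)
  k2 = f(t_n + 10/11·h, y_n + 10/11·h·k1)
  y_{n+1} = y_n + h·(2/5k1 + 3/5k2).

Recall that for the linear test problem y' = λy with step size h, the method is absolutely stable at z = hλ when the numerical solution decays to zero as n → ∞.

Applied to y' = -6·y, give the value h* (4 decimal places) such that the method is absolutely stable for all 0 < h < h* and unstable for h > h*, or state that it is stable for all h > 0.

(-1.8333,0); λ=-6 ⇒ h* = (11/6)/6 = 0.3056.

With y'=λy (z=hλ):
  k1=λy_n ⇒ h·k1=z·y_n;  k2=λ(1+10/11z)y_n ⇒ h·k2=z(1+10/11z)y_n
  y_{n+1}/y_n = 1 + 2/5z + 3/5z(1+10/11z) = 1 + z + 6/11z²
  R(z) = 1 + z + 6/11z².

Boundary: |R(x)|=1, x<0.
x=-1.14: |R|=0.5689
R=1: x+6/11x²=0 ⇒ x=−11/6=-1.8333; min R=1−1/(4·6/11)=0.5417>−1
Confirm numerically:
  x=-1.731: |R|=0.90338 <1
  x=-1.437: |R|=0.68935 <1
  x=-0.875: |R|=0.54261 <1
  x=-2.101: |R|=1.30675 >1
  x=-1.922: |R|=1.09295 >1
Interval (-1.8333, 0).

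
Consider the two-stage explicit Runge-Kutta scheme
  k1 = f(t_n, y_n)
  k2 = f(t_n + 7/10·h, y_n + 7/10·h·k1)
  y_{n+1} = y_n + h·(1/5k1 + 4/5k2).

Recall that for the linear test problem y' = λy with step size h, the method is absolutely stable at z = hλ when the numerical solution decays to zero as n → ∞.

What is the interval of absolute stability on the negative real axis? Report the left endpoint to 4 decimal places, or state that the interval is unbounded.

z∈(-1.7857,0).

On y'=λy, z=hλ:
  k1=λy_n ⇒ h·k1=z·y_n;  k2=λ(1+7/10z)y_n ⇒ h·k2=z(1+7/10z)y_n
  y_{n+1}/y_n = 1 + 1/5z + 4/5z(1+7/10z) = 1 + z + 14/25z²
  ⇒ R(z) = 1 + z + 14/25z².

Need |R(x)|<1, x<0.
x=-0.74: |R|=0.5667
R=1: x+14/25x²=0 ⇒ x=−25/14=-1.7857; min R=1−1/(4·14/25)=0.5536>−1
Confirm numerically:
  x=-1.385: |R|=0.68921 <1
  x=-1.355: |R|=0.67317 <1
  x=-1.007: |R|=0.56087 <1
  x=-2.277: |R|=1.62645 >1
  x=-1.942: |R|=1.16996 >1
  x=-1.852: |R|=1.06875 >1
Interval (-1.7857, 0).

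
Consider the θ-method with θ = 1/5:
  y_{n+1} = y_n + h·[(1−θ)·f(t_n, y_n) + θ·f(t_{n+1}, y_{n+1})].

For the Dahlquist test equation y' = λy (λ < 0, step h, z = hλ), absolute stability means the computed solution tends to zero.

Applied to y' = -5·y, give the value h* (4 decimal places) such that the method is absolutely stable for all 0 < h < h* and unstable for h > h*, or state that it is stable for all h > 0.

(-3.3333,0); λ=-5 ⇒ h* = (10/3)/5 = 0.6667.

Test eqn y'=λy, z=hλ:
  y_{n+1} = y_n + z·[4/5·y_n + 1/5·y_{n+1}] ⇒ (1 − 1/5z)y_{n+1} = (1 + 4/5z)y_n
  Hence R(z) = (1 + 4/5z)/(1 − 1/5z).

Need |R(x)|<1, x<0.
x=-1.53: |R|=0.1715
R=−1: 1+4/5x = −1+1/5x ⇒ -3/5x=2 ⇒ x=2/(-3/5)=-3.3333
Confirm numerically:
  x=-3.288: |R|=0.98359 <1
  x=-3.092: |R|=0.91053 <1
  x=-2.677: |R|=0.74352 <1
  x=-2.035: |R|=0.44634 <1
  x=-3.823: |R|=1.16650 >1
  x=-3.729: |R|=1.13598 >1
  x=-3.632: |R|=1.10380 >1
So |R|<1 on (-3.3333, 0).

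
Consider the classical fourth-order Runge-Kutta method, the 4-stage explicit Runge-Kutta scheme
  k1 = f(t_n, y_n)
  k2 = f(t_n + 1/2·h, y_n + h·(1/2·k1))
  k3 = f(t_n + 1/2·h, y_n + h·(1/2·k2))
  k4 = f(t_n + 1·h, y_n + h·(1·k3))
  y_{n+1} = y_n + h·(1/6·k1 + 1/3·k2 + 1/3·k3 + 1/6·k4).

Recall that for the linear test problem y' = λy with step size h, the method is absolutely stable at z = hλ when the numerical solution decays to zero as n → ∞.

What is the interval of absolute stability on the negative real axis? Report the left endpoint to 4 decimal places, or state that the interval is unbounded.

(-2.7853, 0).

With y'=λy (z=hλ):
  order 4, 4-stage ⇒ R(z)=1+z+z^2/2+z^3/6+z^4/24
  (e.g. R(-0.31)=0.73347, |R|=0.73347)

Need |R(x)|<1, x<0.
x=-0.31: |R|=0.7335
|R(-2.94)|=1.2594 |R(-1.15)|=0.3306 |R(-0.68)|=0.5077
Bisect:
  x_lo=-3.2425 |R|=1.9385  x_hi=-0.1516 |R|=0.8594
  mid=-1.69706 |R|=0.27396 →hi
  mid=-2.46980 |R|=0.61960 →hi
  mid=-2.85617 |R|=1.11222 →lo
  mid=-2.66298 |R|=0.83072 →hi
  mid=-2.75958 |R|=0.96191 →hi
  mid=-2.80787 |R|=1.03458 →lo
  mid=-2.78372 |R|=0.99764 →hi
  mid=-2.79580 |R|=1.01595 →lo
  mid=-2.78976 |R|=1.00676 →lo
  mid=-2.78674 |R|=1.00219 →lo
  ...
  [-2.78542,-2.78523] ⇒ x*=-2.7853
Stable set (-2.7853, 0).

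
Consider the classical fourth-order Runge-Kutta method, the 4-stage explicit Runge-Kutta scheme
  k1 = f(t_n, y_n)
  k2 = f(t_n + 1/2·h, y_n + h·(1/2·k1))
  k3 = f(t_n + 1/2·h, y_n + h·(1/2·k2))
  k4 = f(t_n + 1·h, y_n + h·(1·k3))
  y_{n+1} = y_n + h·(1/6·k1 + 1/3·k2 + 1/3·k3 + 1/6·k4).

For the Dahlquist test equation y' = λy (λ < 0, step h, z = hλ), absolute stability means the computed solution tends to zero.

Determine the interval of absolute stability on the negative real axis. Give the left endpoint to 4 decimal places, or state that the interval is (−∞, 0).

With y'=λy (z=hλ):
  order 4, 4-stage ⇒ R(z)=1+z+z^2/2+z^3/6+z^4/24
  (e.g. R(-1.66)=0.27181, |R|=0.27181)

Find x<0 with |R(x)|<1.
x=-1.66: |R|=0.2718
|R(-3.14)|=1.6804 |R(-1.42)|=0.2804 |R(-0.84)|=0.4348
Bisect:
  x_lo=-3.0936 |R|=1.5735  x_hi=-0.1810 |R|=0.8345
  mid=-1.63730 |R|=0.27098 →hi
  mid=-2.36546 |R|=0.53081 →hi
  mid=-2.72954 |R|=0.91914 →hi
  mid=-2.91158 |R|=1.20770 →lo
  mid=-2.82056 |R|=1.05448 →lo
  mid=-2.77505 |R|=0.98466 →hi
  mid=-2.79780 |R|=1.01902 →lo
  mid=-2.78642 |R|=1.00170 →lo
  mid=-2.78073 |R|=0.99315 →hi
  mid=-2.78358 |R|=0.99742 →hi
  ...
  [-2.78536,-2.78518] ⇒ x*=-2.7853
Stable set (-2.7853, 0).

(-2.7853, 0).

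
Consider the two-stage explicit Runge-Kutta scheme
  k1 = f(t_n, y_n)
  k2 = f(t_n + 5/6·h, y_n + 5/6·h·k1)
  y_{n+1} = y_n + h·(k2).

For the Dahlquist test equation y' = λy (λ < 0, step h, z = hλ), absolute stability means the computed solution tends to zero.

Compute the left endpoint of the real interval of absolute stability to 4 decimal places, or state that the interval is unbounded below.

left endpoint -1.2000.

Test eqn y'=λy, z=hλ:
  k1=λy_n ⇒ h·k1=z·y_n;  k2=λ(1+5/6z)y_n ⇒ h·k2=z(1+5/6z)y_n
  y_{n+1}/y_n = 1 + z(1+5/6z) = 1 + z + 5/6z²
  ⇒ R(z) = 1 + z + 5/6z².

Find x<0 with |R(x)|<1.
x=-1.17: |R|=0.9708
R=1: x+5/6x²=0 ⇒ x=−6/5=-1.2000; min R=1−1/(4·5/6)=0.7000>−1
Confirm numerically:
  x=-1.118: |R|=0.92360 <1
  x=-0.923: |R|=0.78694 <1
  x=-0.852: |R|=0.75292 <1
  x=-0.584: |R|=0.70021 <1
  x=-1.761: |R|=1.82327 >1
  x=-1.710: |R|=1.72675 >1
Stable set (-1.2000, 0).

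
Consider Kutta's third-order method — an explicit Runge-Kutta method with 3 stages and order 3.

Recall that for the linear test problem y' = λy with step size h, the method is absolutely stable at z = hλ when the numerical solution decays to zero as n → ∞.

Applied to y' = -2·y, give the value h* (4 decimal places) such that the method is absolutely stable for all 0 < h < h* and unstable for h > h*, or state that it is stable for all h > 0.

Test eqn y'=λy, z=hλ:
  order 3, 3-stage ⇒ R(z)=1+z+z^2/2+z^3/6
  (e.g. R(-1.77)=-0.12776, |R|=0.12776)

Boundary: |R(x)|=1, x<0.
x=-1.77: |R|=0.1278
|R(-2.77)|=1.4759 |R(-2.15)|=0.4951 |R(-1.07)|=0.2983
Bisect:
  x_lo=-3.0424 |R|=2.1079  x_hi=-0.1765 |R|=0.8381
  mid=-1.60948 |R|=0.00914 →hi
  mid=-2.32595 |R|=0.71818 →hi
  mid=-2.68419 |R|=1.30496 →lo
  mid=-2.50507 |R|=0.98742 →hi
  mid=-2.59463 |R|=1.13979 →lo
  mid=-2.54985 |R|=1.06206 →lo
  mid=-2.52746 |R|=1.02436 →lo
  mid=-2.51626 |R|=1.00580 →lo
  mid=-2.51067 |R|=0.99659 →hi
  ...
  [-2.51277,-2.51259] ⇒ x*=-2.5127
Interval (-2.5127, 0).

(-2.5127,0); λ=-2 ⇒ h* = 1.2564.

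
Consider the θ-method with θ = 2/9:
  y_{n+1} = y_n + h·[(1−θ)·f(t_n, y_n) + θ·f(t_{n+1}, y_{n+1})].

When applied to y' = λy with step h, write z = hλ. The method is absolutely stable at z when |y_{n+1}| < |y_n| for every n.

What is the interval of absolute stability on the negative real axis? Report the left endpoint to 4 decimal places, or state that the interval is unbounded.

Test eqn y'=λy, z=hλ:
  y_{n+1} = y_n + z·[7/9·y_n + 2/9·y_{n+1}] ⇒ (1 − 2/9z)y_{n+1} = (1 + 7/9z)y_n
  R(z) = (1 + 7/9z)/(1 − 2/9z).

Solve |R(x)|<1 on ℝ⁻.
x=-1.2: |R|=0.0526
R=−1: 1+7/9x = −1+2/9x ⇒ -5/9x=2 ⇒ x=2/(-5/9)=-3.6000
Confirm numerically:
  x=-2.472: |R|=0.59552 <1
  x=-2.349: |R|=0.54336 <1
  x=-2.274: |R|=0.51063 <1
  x=-1.709: |R|=0.23861 <1
  x=-3.961: |R|=1.10667 >1
  x=-3.767: |R|=1.05050 >1
Stable set (-3.6000, 0).

(-3.6000, 0).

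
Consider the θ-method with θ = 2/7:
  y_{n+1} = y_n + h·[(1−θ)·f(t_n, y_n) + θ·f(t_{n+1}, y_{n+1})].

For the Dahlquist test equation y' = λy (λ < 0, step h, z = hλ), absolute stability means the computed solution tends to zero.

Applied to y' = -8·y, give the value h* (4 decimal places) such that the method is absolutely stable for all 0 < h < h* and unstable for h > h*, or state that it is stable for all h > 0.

Set f=λy, z=hλ:
  y_{n+1} = y_n + z·[5/7·y_n + 2/7·y_{n+1}] ⇒ (1 − 2/7z)y_{n+1} = (1 + 5/7z)y_n
  Hence R(z) = (1 + 5/7z)/(1 − 2/7z).

Solve |R(x)|<1 on ℝ⁻.
x=-1.29: |R|=0.0574
R=−1: 1+5/7x = −1+2/7x ⇒ -3/7x=2 ⇒ x=2/(-3/7)=-4.6667
Confirm numerically:
  x=-4.267: |R|=0.92281 <1
  x=-4.130: |R|=0.89450 <1
  x=-4.102: |R|=0.88858 <1
  x=-4.896: |R|=1.04097 >1
  x=-4.777: |R|=1.02000 >1
Interval (-4.6667, 0).

(-4.6667,0); λ=-8 ⇒ h* = (14/3)/8 = 0.5833.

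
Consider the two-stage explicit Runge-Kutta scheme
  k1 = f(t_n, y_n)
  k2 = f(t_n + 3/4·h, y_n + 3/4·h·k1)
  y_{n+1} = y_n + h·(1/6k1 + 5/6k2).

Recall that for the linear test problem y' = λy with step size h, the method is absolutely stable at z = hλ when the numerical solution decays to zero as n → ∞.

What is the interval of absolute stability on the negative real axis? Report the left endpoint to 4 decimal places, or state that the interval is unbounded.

(-1.6000, 0).

On y'=λy, z=hλ:
  k1=λy_n ⇒ h·k1=z·y_n;  k2=λ(1+3/4z)y_n ⇒ h·k2=z(1+3/4z)y_n
  y_{n+1}/y_n = 1 + 1/6z + 5/6z(1+3/4z) = 1 + z + 5/8z²
  Hence R(z) = 1 + z + 5/8z².

Boundary: |R(x)|=1, x<0.
x=-1.22: |R|=0.7102
R=1: x+5/8x²=0 ⇒ x=−8/5=-1.6000; min R=1−1/(4·5/8)=0.6000>−1
Confirm numerically:
  x=-1.298: |R|=0.75500 <1
  x=-1.296: |R|=0.75376 <1
  x=-0.932: |R|=0.61089 <1
  x=-0.748: |R|=0.60169 <1
  x=-1.923: |R|=1.38821 >1
  x=-1.710: |R|=1.11756 >1
Interval (-1.6000, 0).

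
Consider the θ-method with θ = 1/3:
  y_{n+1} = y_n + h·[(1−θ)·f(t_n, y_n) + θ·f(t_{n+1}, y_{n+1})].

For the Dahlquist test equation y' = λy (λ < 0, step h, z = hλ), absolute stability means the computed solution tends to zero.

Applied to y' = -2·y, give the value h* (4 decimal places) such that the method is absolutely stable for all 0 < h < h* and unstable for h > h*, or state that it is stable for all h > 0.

On y'=λy, z=hλ:
  y_{n+1} = y_n + z·[2/3·y_n + 1/3·y_{n+1}] ⇒ (1 − 1/3z)y_{n+1} = (1 + 2/3z)y_n
  ⇒ R(z) = (1 + 2/3z)/(1 − 1/3z).

Find x<0 with |R(x)|<1.
x=-0.88: |R|=0.3196
R=−1: 1+2/3x = −1+1/3x ⇒ -1/3x=2 ⇒ x=2/(-1/3)=-6.0000
Confirm numerically:
  x=-5.691: |R|=0.96445 <1
  x=-4.874: |R|=0.85700 <1
  x=-3.855: |R|=0.68709 <1
  x=-3.825: |R|=0.68132 <1
  x=-6.318: |R|=1.03413 >1
  x=-6.167: |R|=1.01822 >1
  x=-6.027: |R|=1.00299 >1
Stable set (-6.0000, 0).

(-6.0000,0); λ=-2 ⇒ h* = (6)/2 = 3.0000.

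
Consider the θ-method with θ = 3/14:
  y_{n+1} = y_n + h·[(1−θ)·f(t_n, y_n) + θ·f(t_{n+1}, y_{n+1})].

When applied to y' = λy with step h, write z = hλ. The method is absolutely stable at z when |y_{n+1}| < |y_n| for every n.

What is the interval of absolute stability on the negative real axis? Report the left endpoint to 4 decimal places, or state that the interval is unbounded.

On y'=λy, z=hλ:
  y_{n+1} = y_n + z·[11/14·y_n + 3/14·y_{n+1}] ⇒ (1 − 3/14z)y_{n+1} = (1 + 11/14z)y_n
  R(z) = (1 + 11/14z)/(1 − 3/14z).

Solve |R(x)|<1 on ℝ⁻.
x=-1.62: |R|=0.2025
R=−1: 1+11/14x = −1+3/14x ⇒ -4/7x=2 ⇒ x=2/(-4/7)=-3.5000
Confirm numerically:
  x=-3.366: |R|=0.95551 <1
  x=-2.922: |R|=0.79689 <1
  x=-2.072: |R|=0.43490 <1
  x=-3.741: |R|=1.07644 >1
  x=-3.658: |R|=1.05061 >1
  x=-3.534: |R|=1.01106 >1
Interval (-3.5000, 0).

z∈(-3.5000,0).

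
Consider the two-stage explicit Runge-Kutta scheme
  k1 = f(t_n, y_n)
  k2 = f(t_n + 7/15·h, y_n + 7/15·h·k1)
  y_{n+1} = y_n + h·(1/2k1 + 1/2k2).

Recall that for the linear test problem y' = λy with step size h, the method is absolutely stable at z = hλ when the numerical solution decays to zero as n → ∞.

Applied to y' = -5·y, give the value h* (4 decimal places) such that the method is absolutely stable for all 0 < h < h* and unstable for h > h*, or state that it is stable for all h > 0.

On y'=λy, z=hλ:
  k1=λy_n ⇒ h·k1=z·y_n;  k2=λ(1+7/15z)y_n ⇒ h·k2=z(1+7/15z)y_n
  y_{n+1}/y_n = 1 + 1/2z + 1/2z(1+7/15z) = 1 + z + 7/30z²
  so R(z) = 1 + z + 7/30z².

Boundary: |R(x)|=1, x<0.
x=-1.79: |R|=0.0424
R=1: x+7/30x²=0 ⇒ x=−30/7=-4.2857; min R=1−1/(4·7/30)=-0.0714>−1
Confirm numerically:
  x=-4.175: |R|=0.89215 <1
  x=-3.910: |R|=0.65722 <1
  x=-3.662: |R|=0.46706 <1
  x=-3.640: |R|=0.45157 <1
  x=-4.885: |R|=1.68309 >1
  x=-4.747: |R|=1.51094 >1
  x=-4.484: |R|=1.20746 >1
Interval (-4.2857, 0).

(-4.2857,0); λ=-5 ⇒ h* = (30/7)/5 = 0.8571.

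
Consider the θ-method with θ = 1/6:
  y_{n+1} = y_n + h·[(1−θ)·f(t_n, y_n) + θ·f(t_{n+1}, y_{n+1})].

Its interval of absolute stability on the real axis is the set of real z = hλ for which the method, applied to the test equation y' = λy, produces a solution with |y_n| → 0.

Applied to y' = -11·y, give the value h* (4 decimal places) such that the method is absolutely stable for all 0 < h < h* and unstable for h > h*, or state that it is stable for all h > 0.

With y'=λy (z=hλ):
  y_{n+1} = y_n + z·[5/6·y_n + 1/6·y_{n+1}] ⇒ (1 − 1/6z)y_{n+1} = (1 + 5/6z)y_n
  Hence R(z) = (1 + 5/6z)/(1 − 1/6z).

Find x<0 with |R(x)|<1.
x=-0.32: |R|=0.6962
R=−1: 1+5/6x = −1+1/6x ⇒ -2/3x=2 ⇒ x=2/(-2/3)=-3.0000
Confirm numerically:
  x=-2.589: |R|=0.80859 <1
  x=-2.125: |R|=0.56923 <1
  x=-1.702: |R|=0.32589 <1
  x=-1.564: |R|=0.24061 <1
  x=-3.509: |R|=1.21411 >1
  x=-3.384: |R|=1.16368 >1
  x=-3.167: |R|=1.07287 >1
So |R|<1 on (-3.0000, 0).

(-3.0000,0); λ=-11 ⇒ h* = (3)/11 = 0.2727.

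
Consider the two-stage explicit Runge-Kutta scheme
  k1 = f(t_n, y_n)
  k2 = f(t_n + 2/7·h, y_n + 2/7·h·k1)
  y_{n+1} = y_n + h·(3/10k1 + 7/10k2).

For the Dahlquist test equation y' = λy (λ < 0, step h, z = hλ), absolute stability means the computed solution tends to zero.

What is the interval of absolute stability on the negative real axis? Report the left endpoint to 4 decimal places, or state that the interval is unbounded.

(-5.0000, 0).

Test eqn y'=λy, z=hλ:
  k1=λy_n ⇒ h·k1=z·y_n;  k2=λ(1+2/7z)y_n ⇒ h·k2=z(1+2/7z)y_n
  y_{n+1}/y_n = 1 + 3/10z + 7/10z(1+2/7z) = 1 + z + 1/5z²
  Hence R(z) = 1 + z + 1/5z².

Find x<0 with |R(x)|<1.
x=-1.12: |R|=0.1309
R=1: x+1/5x²=0 ⇒ x=−5=-5.0000; min R=1−1/(4·1/5)=-0.2500>−1
Confirm numerically:
  x=-2.404: |R|=0.24816 <1
  x=-2.376: |R|=0.24692 <1
  x=-2.371: |R|=0.24667 <1
  x=-5.292: |R|=1.30905 >1
  x=-5.199: |R|=1.20692 >1
Stable set (-5.0000, 0).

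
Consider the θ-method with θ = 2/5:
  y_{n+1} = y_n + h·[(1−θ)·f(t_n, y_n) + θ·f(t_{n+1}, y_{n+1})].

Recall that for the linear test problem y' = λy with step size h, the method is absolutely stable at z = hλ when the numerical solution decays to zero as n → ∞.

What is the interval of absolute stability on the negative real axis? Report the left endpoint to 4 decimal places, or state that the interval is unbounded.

On y'=λy, z=hλ:
  y_{n+1} = y_n + z·[3/5·y_n + 2/5·y_{n+1}] ⇒ (1 − 2/5z)y_{n+1} = (1 + 3/5z)y_n
  so R(z) = (1 + 3/5z)/(1 − 2/5z).

Boundary: |R(x)|=1, x<0.
x=-0.5: |R|=0.5833
R=−1: 1+3/5x = −1+2/5x ⇒ -1/5x=2 ⇒ x=2/(-1/5)=-10.0000
Confirm numerically:
  x=-8.958: |R|=0.95453 <1
  x=-7.429: |R|=0.87053 <1
  x=-4.998: |R|=0.66644 <1
  x=-10.535: |R|=1.02052 >1
  x=-10.398: |R|=1.01543 >1
  x=-10.303: |R|=1.01183 >1
So |R|<1 on (-10.0000, 0).

(-10.0000, 0).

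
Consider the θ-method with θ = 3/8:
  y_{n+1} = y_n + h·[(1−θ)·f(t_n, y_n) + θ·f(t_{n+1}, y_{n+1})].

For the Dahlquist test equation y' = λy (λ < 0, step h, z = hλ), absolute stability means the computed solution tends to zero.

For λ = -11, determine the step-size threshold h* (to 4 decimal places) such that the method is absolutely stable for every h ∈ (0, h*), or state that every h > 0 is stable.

On y'=λy, z=hλ:
  y_{n+1} = y_n + z·[5/8·y_n + 3/8·y_{n+1}] ⇒ (1 − 3/8z)y_{n+1} = (1 + 5/8z)y_n
  so R(z) = (1 + 5/8z)/(1 − 3/8z).

Boundary: |R(x)|=1, x<0.
x=-1.47: |R|=0.0524
R=−1: 1+5/8x = −1+3/8x ⇒ -1/4x=2 ⇒ x=2/(-1/4)=-8.0000
Confirm numerically:
  x=-6.974: |R|=0.92905 <1
  x=-5.940: |R|=0.84043 <1
  x=-5.938: |R|=0.84024 <1
  x=-8.187: |R|=1.01149 >1
  x=-8.131: |R|=1.00809 >1
Stable set (-8.0000, 0).

(-8.0000,0); λ=-11 ⇒ h* = (8)/11 = 0.7273.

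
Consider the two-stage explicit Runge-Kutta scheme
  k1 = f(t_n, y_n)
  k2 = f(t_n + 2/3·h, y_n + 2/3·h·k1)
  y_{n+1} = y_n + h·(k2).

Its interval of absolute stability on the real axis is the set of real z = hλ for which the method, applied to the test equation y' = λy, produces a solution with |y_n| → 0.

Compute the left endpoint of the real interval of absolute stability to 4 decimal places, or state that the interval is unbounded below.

Test eqn y'=λy, z=hλ:
  k1=λy_n ⇒ h·k1=z·y_n;  k2=λ(1+2/3z)y_n ⇒ h·k2=z(1+2/3z)y_n
  y_{n+1}/y_n = 1 + z(1+2/3z) = 1 + z + 2/3z²
  ⇒ R(z) = 1 + z + 2/3z².

Find x<0 with |R(x)|<1.
x=-0.76: |R|=0.6251
R=1: x+2/3x²=0 ⇒ x=−3/2=-1.5000; min R=1−1/(4·2/3)=0.6250>−1
Confirm numerically:
  x=-1.364: |R|=0.87633 <1
  x=-1.179: |R|=0.74769 <1
  x=-0.841: |R|=0.63052 <1
  x=-2.058: |R|=1.76558 >1
  x=-2.012: |R|=1.68676 >1
  x=-1.674: |R|=1.19418 >1
Interval (-1.5000, 0).

left endpoint -1.5000.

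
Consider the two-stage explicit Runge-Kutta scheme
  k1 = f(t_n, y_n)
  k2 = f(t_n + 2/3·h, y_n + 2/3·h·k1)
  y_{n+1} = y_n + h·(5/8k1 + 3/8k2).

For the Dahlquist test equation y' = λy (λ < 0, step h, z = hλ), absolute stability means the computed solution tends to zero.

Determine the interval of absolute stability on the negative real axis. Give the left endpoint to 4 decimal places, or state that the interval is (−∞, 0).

(-4.0000, 0).

Test eqn y'=λy, z=hλ:
  k1=λy_n ⇒ h·k1=z·y_n;  k2=λ(1+2/3z)y_n ⇒ h·k2=z(1+2/3z)y_n
  y_{n+1}/y_n = 1 + 5/8z + 3/8z(1+2/3z) = 1 + z + 1/4z²
  R(z) = 1 + z + 1/4z².

Find x<0 with |R(x)|<1.
x=-1.42: |R|=0.0841
R=1: x+1/4x²=0 ⇒ x=−4=-4.0000; min R=1−1/(4·1/4)=0.0000>−1
Confirm numerically:
  x=-3.861: |R|=0.86583 <1
  x=-3.575: |R|=0.62016 <1
  x=-1.921: |R|=0.00156 <1
  x=-1.654: |R|=0.02993 <1
  x=-4.551: |R|=1.62690 >1
  x=-4.276: |R|=1.29504 >1
So |R|<1 on (-4.0000, 0).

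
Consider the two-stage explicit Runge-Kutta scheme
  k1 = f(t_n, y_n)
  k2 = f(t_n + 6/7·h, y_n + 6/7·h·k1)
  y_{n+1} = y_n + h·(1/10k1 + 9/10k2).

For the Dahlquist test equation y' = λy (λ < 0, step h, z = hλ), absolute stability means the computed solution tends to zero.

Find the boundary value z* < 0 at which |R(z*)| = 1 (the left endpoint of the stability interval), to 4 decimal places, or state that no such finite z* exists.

Test eqn y'=λy, z=hλ:
  k1=λy_n ⇒ h·k1=z·y_n;  k2=λ(1+6/7z)y_n ⇒ h·k2=z(1+6/7z)y_n
  y_{n+1}/y_n = 1 + 1/10z + 9/10z(1+6/7z) = 1 + z + 27/35z²
  so R(z) = 1 + z + 27/35z².

Need |R(x)|<1, x<0.
x=-0.66: |R|=0.6760
R=1: x+27/35x²=0 ⇒ x=−35/27=-1.2963; min R=1−1/(4·27/35)=0.6759>−1
Confirm numerically:
  x=-1.194: |R|=0.90578 <1
  x=-1.050: |R|=0.80050 <1
  x=-0.953: |R|=0.74762 <1
  x=-1.444: |R|=1.16453 >1
  x=-1.353: |R|=1.05918 >1
  x=-1.329: |R|=1.03353 >1
Stable set (-1.2963, 0).

z* = -1.2963.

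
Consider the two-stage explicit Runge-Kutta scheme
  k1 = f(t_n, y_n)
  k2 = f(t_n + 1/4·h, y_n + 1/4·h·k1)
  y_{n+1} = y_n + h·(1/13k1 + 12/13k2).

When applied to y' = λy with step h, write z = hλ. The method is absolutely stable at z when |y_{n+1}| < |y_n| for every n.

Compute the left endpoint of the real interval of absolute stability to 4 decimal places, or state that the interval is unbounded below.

With y'=λy (z=hλ):
  k1=λy_n ⇒ h·k1=z·y_n;  k2=λ(1+1/4z)y_n ⇒ h·k2=z(1+1/4z)y_n
  y_{n+1}/y_n = 1 + 1/13z + 12/13z(1+1/4z) = 1 + z + 3/13z²
  ⇒ R(z) = 1 + z + 3/13z².

Boundary: |R(x)|=1, x<0.
x=-0.38: |R|=0.6533
R=1: x+3/13x²=0 ⇒ x=−13/3=-4.3333; min R=1−1/(4·3/13)=-0.0833>−1
Confirm numerically:
  x=-4.158: |R|=0.83176 <1
  x=-2.321: |R|=0.07784 <1
  x=-1.823: |R|=0.05608 <1
  x=-1.793: |R|=0.05111 <1
  x=-4.817: |R|=1.53765 >1
  x=-4.594: |R|=1.27635 >1
So |R|<1 on (-4.3333, 0).

left endpoint -4.3333.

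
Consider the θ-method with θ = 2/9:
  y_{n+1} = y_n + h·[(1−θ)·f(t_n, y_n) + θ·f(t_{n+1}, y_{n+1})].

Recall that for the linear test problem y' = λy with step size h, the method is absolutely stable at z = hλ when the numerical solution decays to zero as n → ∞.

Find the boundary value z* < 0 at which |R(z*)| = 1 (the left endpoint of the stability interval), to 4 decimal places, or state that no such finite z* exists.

Test eqn y'=λy, z=hλ:
  y_{n+1} = y_n + z·[7/9·y_n + 2/9·y_{n+1}] ⇒ (1 − 2/9z)y_{n+1} = (1 + 7/9z)y_n
  Hence R(z) = (1 + 7/9z)/(1 − 2/9z).

Need |R(x)|<1, x<0.
x=-0.63: |R|=0.4474
R=−1: 1+7/9x = −1+2/9x ⇒ -5/9x=2 ⇒ x=2/(-5/9)=-3.6000
Confirm numerically:
  x=-3.439: |R|=0.94930 <1
  x=-3.434: |R|=0.94769 <1
  x=-2.128: |R|=0.44478 <1
  x=-4.112: |R|=1.14863 >1
  x=-3.929: |R|=1.09758 >1
Interval (-3.6000, 0).

z* = -3.6000.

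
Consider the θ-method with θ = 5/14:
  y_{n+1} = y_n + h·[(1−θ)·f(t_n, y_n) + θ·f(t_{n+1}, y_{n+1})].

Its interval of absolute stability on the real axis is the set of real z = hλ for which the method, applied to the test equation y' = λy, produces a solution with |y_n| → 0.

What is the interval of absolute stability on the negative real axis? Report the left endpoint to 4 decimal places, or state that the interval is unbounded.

z∈(-7.0000,0).

Test eqn y'=λy, z=hλ:
  y_{n+1} = y_n + z·[9/14·y_n + 5/14·y_{n+1}] ⇒ (1 − 5/14z)y_{n+1} = (1 + 9/14z)y_n
  Hence R(z) = (1 + 9/14z)/(1 − 5/14z).

Find x<0 with |R(x)|<1.
x=-1.01: |R|=0.2577
R=−1: 1+9/14x = −1+5/14x ⇒ -2/7x=2 ⇒ x=2/(-2/7)=-7.0000
Confirm numerically:
  x=-4.700: |R|=0.75467 <1
  x=-3.303: |R|=0.51539 <1
  x=-3.152: |R|=0.48280 <1
  x=-2.929: |R|=0.43152 <1
  x=-7.588: |R|=1.04528 >1
  x=-7.207: |R|=1.01655 >1
  x=-7.105: |R|=1.00848 >1
Interval (-7.0000, 0).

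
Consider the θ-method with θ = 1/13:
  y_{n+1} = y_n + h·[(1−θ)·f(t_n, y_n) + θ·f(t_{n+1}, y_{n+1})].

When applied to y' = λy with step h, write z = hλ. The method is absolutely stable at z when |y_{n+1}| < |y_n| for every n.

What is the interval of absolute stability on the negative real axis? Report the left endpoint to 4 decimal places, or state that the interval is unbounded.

With y'=λy (z=hλ):
  y_{n+1} = y_n + z·[12/13·y_n + 1/13·y_{n+1}] ⇒ (1 − 1/13z)y_{n+1} = (1 + 12/13z)y_n
  Hence R(z) = (1 + 12/13z)/(1 − 1/13z).

Find x<0 with |R(x)|<1.
x=-0.82: |R|=0.2287
R=−1: 1+12/13x = −1+1/13x ⇒ -11/13x=2 ⇒ x=2/(-11/13)=-2.3636
Confirm numerically:
  x=-1.926: |R|=0.67748 <1
  x=-1.907: |R|=0.66304 <1
  x=-1.033: |R|=0.04304 <1
  x=-2.808: |R|=1.30921 >1
  x=-2.769: |R|=1.28277 >1
So |R|<1 on (-2.3636, 0).

(-2.3636, 0).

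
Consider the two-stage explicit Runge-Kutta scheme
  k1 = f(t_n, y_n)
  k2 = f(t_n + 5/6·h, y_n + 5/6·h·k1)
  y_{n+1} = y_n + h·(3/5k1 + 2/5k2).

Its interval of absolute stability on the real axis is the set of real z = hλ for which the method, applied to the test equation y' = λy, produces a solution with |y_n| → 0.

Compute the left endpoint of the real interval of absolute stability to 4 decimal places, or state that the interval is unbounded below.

With y'=λy (z=hλ):
  k1=λy_n ⇒ h·k1=z·y_n;  k2=λ(1+5/6z)y_n ⇒ h·k2=z(1+5/6z)y_n
  y_{n+1}/y_n = 1 + 3/5z + 2/5z(1+5/6z) = 1 + z + 1/3z²
  Hence R(z) = 1 + z + 1/3z².

Need |R(x)|<1, x<0.
x=-1.17: |R|=0.2863
R=1: x+1/3x²=0 ⇒ x=−3=-3.0000; min R=1−1/(4·1/3)=0.2500>−1
Confirm numerically:
  x=-2.077: |R|=0.36098 <1
  x=-1.741: |R|=0.26936 <1
  x=-1.598: |R|=0.25320 <1
  x=-3.434: |R|=1.49679 >1
  x=-3.184: |R|=1.19529 >1
Stable set (-3.0000, 0).

left endpoint -3.0000.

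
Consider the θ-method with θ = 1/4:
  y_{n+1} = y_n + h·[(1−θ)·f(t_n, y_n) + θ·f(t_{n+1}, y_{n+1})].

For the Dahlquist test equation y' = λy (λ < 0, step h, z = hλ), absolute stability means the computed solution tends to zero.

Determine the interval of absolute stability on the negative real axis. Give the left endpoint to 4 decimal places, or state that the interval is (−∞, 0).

On y'=λy, z=hλ:
  y_{n+1} = y_n + z·[3/4·y_n + 1/4·y_{n+1}] ⇒ (1 − 1/4z)y_{n+1} = (1 + 3/4z)y_n
  R(z) = (1 + 3/4z)/(1 − 1/4z).

Solve |R(x)|<1 on ℝ⁻.
x=-1.07: |R|=0.1558
R=−1: 1+3/4x = −1+1/4x ⇒ -1/2x=2 ⇒ x=2/(-1/2)=-4.0000
Confirm numerically:
  x=-3.663: |R|=0.91204 <1
  x=-3.537: |R|=0.87714 <1
  x=-3.299: |R|=0.80792 <1
  x=-2.012: |R|=0.33866 <1
  x=-4.514: |R|=1.12074 >1
  x=-4.344: |R|=1.08245 >1
  x=-4.050: |R|=1.01242 >1
Stable set (-4.0000, 0).

z∈(-4.0000,0).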